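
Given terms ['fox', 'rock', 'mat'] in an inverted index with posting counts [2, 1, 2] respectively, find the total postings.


Summing posting list sizes:
'fox': 2 postings
'rock': 1 postings
'mat': 2 postings
Total = 2 + 1 + 2 = 5

5


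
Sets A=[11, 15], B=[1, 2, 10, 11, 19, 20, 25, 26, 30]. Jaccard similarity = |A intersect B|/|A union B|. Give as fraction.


A intersect B = [11]
|A intersect B| = 1
A union B = [1, 2, 10, 11, 15, 19, 20, 25, 26, 30]
|A union B| = 10
Jaccard = 1/10 = 1/10

1/10


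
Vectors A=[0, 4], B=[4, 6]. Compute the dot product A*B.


Dot product = sum of element-wise products
A[0]*B[0] = 0*4 = 0
A[1]*B[1] = 4*6 = 24
Sum = 0 + 24 = 24

24


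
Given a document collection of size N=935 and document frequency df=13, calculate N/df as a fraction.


IDF ratio = N / df
= 935 / 13
= 935/13

935/13


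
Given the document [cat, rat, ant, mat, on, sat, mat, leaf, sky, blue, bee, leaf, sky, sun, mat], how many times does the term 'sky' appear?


Document has 15 words
Scanning for 'sky':
Found at positions: [8, 12]
Count = 2

2


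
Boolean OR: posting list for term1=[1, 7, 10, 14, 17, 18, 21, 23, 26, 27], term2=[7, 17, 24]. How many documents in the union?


Boolean OR: find union of posting lists
term1 docs: [1, 7, 10, 14, 17, 18, 21, 23, 26, 27]
term2 docs: [7, 17, 24]
Union: [1, 7, 10, 14, 17, 18, 21, 23, 24, 26, 27]
|union| = 11

11


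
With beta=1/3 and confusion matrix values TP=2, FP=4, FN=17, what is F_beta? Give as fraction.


P = TP/(TP+FP) = 2/6 = 1/3
R = TP/(TP+FN) = 2/19 = 2/19
beta^2 = 1/3^2 = 1/9
(1 + beta^2) = 10/9
Numerator = (1+beta^2)*P*R = 20/513
Denominator = beta^2*P + R = 1/27 + 2/19 = 73/513
F_beta = 20/73

20/73


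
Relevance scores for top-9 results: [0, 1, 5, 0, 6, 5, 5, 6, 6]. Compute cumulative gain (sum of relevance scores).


Cumulative Gain = sum of relevance scores
Position 1: rel=0, running sum=0
Position 2: rel=1, running sum=1
Position 3: rel=5, running sum=6
Position 4: rel=0, running sum=6
Position 5: rel=6, running sum=12
Position 6: rel=5, running sum=17
Position 7: rel=5, running sum=22
Position 8: rel=6, running sum=28
Position 9: rel=6, running sum=34
CG = 34

34


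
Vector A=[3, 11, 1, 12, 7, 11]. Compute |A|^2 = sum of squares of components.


|A|^2 = sum of squared components
A[0]^2 = 3^2 = 9
A[1]^2 = 11^2 = 121
A[2]^2 = 1^2 = 1
A[3]^2 = 12^2 = 144
A[4]^2 = 7^2 = 49
A[5]^2 = 11^2 = 121
Sum = 9 + 121 + 1 + 144 + 49 + 121 = 445

445


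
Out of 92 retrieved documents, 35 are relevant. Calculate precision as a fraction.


Precision = relevant_retrieved / total_retrieved
= 35 / 92
= 35 / (35 + 57)
= 35/92

35/92


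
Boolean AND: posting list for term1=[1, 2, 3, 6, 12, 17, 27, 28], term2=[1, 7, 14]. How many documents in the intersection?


Boolean AND: find intersection of posting lists
term1 docs: [1, 2, 3, 6, 12, 17, 27, 28]
term2 docs: [1, 7, 14]
Intersection: [1]
|intersection| = 1

1


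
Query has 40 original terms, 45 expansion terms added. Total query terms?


Original terms: 40
Expansion terms: 45
Total = 40 + 45 = 85

85


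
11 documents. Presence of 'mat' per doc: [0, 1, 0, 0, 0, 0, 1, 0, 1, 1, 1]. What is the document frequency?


Checking each document for 'mat':
Doc 1: absent
Doc 2: present
Doc 3: absent
Doc 4: absent
Doc 5: absent
Doc 6: absent
Doc 7: present
Doc 8: absent
Doc 9: present
Doc 10: present
Doc 11: present
df = sum of presences = 0 + 1 + 0 + 0 + 0 + 0 + 1 + 0 + 1 + 1 + 1 = 5

5


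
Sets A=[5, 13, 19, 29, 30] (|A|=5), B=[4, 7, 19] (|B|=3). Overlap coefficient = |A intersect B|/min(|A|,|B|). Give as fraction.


A intersect B = [19]
|A intersect B| = 1
min(|A|, |B|) = min(5, 3) = 3
Overlap = 1 / 3 = 1/3

1/3


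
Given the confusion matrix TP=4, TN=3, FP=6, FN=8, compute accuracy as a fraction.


Accuracy = (TP + TN) / (TP + TN + FP + FN)
TP + TN = 4 + 3 = 7
Total = 4 + 3 + 6 + 8 = 21
Accuracy = 7 / 21 = 1/3

1/3


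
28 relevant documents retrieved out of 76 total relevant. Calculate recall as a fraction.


Recall = retrieved_relevant / total_relevant
= 28 / 76
= 28 / (28 + 48)
= 7/19

7/19


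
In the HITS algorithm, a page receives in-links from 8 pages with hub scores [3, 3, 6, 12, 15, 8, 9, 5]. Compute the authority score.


Authority = sum of hub scores of in-linkers
In-link 1: hub score = 3
In-link 2: hub score = 3
In-link 3: hub score = 6
In-link 4: hub score = 12
In-link 5: hub score = 15
In-link 6: hub score = 8
In-link 7: hub score = 9
In-link 8: hub score = 5
Authority = 3 + 3 + 6 + 12 + 15 + 8 + 9 + 5 = 61

61


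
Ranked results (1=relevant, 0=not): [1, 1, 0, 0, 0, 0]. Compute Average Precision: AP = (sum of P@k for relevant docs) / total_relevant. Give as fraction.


Computing P@k for each relevant position:
Position 1: relevant, P@1 = 1/1 = 1
Position 2: relevant, P@2 = 2/2 = 1
Position 3: not relevant
Position 4: not relevant
Position 5: not relevant
Position 6: not relevant
Sum of P@k = 1 + 1 = 2
AP = 2 / 2 = 1

1


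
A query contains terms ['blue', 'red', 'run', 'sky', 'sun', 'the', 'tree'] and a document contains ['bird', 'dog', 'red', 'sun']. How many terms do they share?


Query terms: ['blue', 'red', 'run', 'sky', 'sun', 'the', 'tree']
Document terms: ['bird', 'dog', 'red', 'sun']
Common terms: ['red', 'sun']
Overlap count = 2

2


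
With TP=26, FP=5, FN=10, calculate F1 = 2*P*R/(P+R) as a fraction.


F1 = 2 * P * R / (P + R)
P = TP/(TP+FP) = 26/31 = 26/31
R = TP/(TP+FN) = 26/36 = 13/18
2 * P * R = 2 * 26/31 * 13/18 = 338/279
P + R = 26/31 + 13/18 = 871/558
F1 = 338/279 / 871/558 = 52/67

52/67


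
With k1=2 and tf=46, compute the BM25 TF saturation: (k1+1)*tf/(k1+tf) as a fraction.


BM25 TF component = (k1+1)*tf / (k1+tf)
k1 = 2, tf = 46
Numerator = (2+1)*46 = 138
Denominator = 2 + 46 = 48
= 138/48 = 23/8

23/8


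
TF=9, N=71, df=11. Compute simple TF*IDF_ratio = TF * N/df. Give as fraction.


TF * (N/df)
= 9 * (71/11)
= 9 * 71/11
= 639/11

639/11


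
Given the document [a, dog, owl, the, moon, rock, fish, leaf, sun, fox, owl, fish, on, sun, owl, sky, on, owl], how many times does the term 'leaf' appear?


Document has 18 words
Scanning for 'leaf':
Found at positions: [7]
Count = 1

1


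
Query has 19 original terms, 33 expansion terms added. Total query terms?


Original terms: 19
Expansion terms: 33
Total = 19 + 33 = 52

52


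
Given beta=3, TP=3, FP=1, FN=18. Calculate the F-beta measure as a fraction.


P = TP/(TP+FP) = 3/4 = 3/4
R = TP/(TP+FN) = 3/21 = 1/7
beta^2 = 3^2 = 9
(1 + beta^2) = 10
Numerator = (1+beta^2)*P*R = 15/14
Denominator = beta^2*P + R = 27/4 + 1/7 = 193/28
F_beta = 30/193

30/193


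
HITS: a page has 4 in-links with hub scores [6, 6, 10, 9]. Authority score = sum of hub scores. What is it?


Authority = sum of hub scores of in-linkers
In-link 1: hub score = 6
In-link 2: hub score = 6
In-link 3: hub score = 10
In-link 4: hub score = 9
Authority = 6 + 6 + 10 + 9 = 31

31


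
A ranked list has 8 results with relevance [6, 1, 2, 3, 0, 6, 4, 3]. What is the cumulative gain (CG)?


Cumulative Gain = sum of relevance scores
Position 1: rel=6, running sum=6
Position 2: rel=1, running sum=7
Position 3: rel=2, running sum=9
Position 4: rel=3, running sum=12
Position 5: rel=0, running sum=12
Position 6: rel=6, running sum=18
Position 7: rel=4, running sum=22
Position 8: rel=3, running sum=25
CG = 25

25


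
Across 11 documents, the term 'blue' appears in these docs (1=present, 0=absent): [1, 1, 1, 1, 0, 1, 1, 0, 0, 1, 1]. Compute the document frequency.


Checking each document for 'blue':
Doc 1: present
Doc 2: present
Doc 3: present
Doc 4: present
Doc 5: absent
Doc 6: present
Doc 7: present
Doc 8: absent
Doc 9: absent
Doc 10: present
Doc 11: present
df = sum of presences = 1 + 1 + 1 + 1 + 0 + 1 + 1 + 0 + 0 + 1 + 1 = 8

8


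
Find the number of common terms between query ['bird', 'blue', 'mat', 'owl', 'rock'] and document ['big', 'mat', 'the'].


Query terms: ['bird', 'blue', 'mat', 'owl', 'rock']
Document terms: ['big', 'mat', 'the']
Common terms: ['mat']
Overlap count = 1

1


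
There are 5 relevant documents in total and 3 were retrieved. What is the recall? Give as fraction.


Recall = retrieved_relevant / total_relevant
= 3 / 5
= 3 / (3 + 2)
= 3/5

3/5


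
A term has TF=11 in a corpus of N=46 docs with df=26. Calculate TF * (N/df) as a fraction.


TF * (N/df)
= 11 * (46/26)
= 11 * 23/13
= 253/13

253/13


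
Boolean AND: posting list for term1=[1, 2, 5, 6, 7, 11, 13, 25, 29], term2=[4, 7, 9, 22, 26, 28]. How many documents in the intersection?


Boolean AND: find intersection of posting lists
term1 docs: [1, 2, 5, 6, 7, 11, 13, 25, 29]
term2 docs: [4, 7, 9, 22, 26, 28]
Intersection: [7]
|intersection| = 1

1


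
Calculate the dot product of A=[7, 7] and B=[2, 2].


Dot product = sum of element-wise products
A[0]*B[0] = 7*2 = 14
A[1]*B[1] = 7*2 = 14
Sum = 14 + 14 = 28

28


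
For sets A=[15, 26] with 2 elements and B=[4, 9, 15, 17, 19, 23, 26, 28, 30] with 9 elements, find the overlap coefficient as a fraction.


A intersect B = [15, 26]
|A intersect B| = 2
min(|A|, |B|) = min(2, 9) = 2
Overlap = 2 / 2 = 1

1


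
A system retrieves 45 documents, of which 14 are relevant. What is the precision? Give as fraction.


Precision = relevant_retrieved / total_retrieved
= 14 / 45
= 14 / (14 + 31)
= 14/45

14/45


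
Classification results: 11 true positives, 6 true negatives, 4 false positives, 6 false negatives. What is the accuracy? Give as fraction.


Accuracy = (TP + TN) / (TP + TN + FP + FN)
TP + TN = 11 + 6 = 17
Total = 11 + 6 + 4 + 6 = 27
Accuracy = 17 / 27 = 17/27

17/27


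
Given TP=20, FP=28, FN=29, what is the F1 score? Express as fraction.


F1 = 2 * P * R / (P + R)
P = TP/(TP+FP) = 20/48 = 5/12
R = TP/(TP+FN) = 20/49 = 20/49
2 * P * R = 2 * 5/12 * 20/49 = 50/147
P + R = 5/12 + 20/49 = 485/588
F1 = 50/147 / 485/588 = 40/97

40/97


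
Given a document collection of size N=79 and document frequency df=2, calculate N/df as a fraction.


IDF ratio = N / df
= 79 / 2
= 79/2

79/2


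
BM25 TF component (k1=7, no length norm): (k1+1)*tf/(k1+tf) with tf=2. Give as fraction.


BM25 TF component = (k1+1)*tf / (k1+tf)
k1 = 7, tf = 2
Numerator = (7+1)*2 = 16
Denominator = 7 + 2 = 9
= 16/9 = 16/9

16/9


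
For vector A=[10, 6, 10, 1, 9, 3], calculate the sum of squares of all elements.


|A|^2 = sum of squared components
A[0]^2 = 10^2 = 100
A[1]^2 = 6^2 = 36
A[2]^2 = 10^2 = 100
A[3]^2 = 1^2 = 1
A[4]^2 = 9^2 = 81
A[5]^2 = 3^2 = 9
Sum = 100 + 36 + 100 + 1 + 81 + 9 = 327

327


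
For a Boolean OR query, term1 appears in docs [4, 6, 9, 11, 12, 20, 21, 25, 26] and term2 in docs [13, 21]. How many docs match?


Boolean OR: find union of posting lists
term1 docs: [4, 6, 9, 11, 12, 20, 21, 25, 26]
term2 docs: [13, 21]
Union: [4, 6, 9, 11, 12, 13, 20, 21, 25, 26]
|union| = 10

10


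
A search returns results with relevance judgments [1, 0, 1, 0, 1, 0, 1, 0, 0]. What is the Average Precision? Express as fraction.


Computing P@k for each relevant position:
Position 1: relevant, P@1 = 1/1 = 1
Position 2: not relevant
Position 3: relevant, P@3 = 2/3 = 2/3
Position 4: not relevant
Position 5: relevant, P@5 = 3/5 = 3/5
Position 6: not relevant
Position 7: relevant, P@7 = 4/7 = 4/7
Position 8: not relevant
Position 9: not relevant
Sum of P@k = 1 + 2/3 + 3/5 + 4/7 = 298/105
AP = 298/105 / 4 = 149/210

149/210


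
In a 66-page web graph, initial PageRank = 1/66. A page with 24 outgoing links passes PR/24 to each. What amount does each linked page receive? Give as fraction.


Initial PR = 1/66 = 1/66
Outlinks = 24
Contribution per link = PR / outlinks
= 1/66 / 24
= 1/1584

1/1584


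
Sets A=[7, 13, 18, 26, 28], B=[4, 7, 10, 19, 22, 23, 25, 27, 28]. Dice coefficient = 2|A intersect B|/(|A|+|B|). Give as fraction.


A intersect B = [7, 28]
|A intersect B| = 2
|A| = 5, |B| = 9
Dice = 2*2 / (5+9)
= 4 / 14 = 2/7

2/7


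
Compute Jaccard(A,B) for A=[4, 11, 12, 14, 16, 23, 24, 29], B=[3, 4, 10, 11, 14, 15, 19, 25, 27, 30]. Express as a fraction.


A intersect B = [4, 11, 14]
|A intersect B| = 3
A union B = [3, 4, 10, 11, 12, 14, 15, 16, 19, 23, 24, 25, 27, 29, 30]
|A union B| = 15
Jaccard = 3/15 = 1/5

1/5


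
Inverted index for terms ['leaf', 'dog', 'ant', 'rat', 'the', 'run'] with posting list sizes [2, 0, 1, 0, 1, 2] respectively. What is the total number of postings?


Summing posting list sizes:
'leaf': 2 postings
'dog': 0 postings
'ant': 1 postings
'rat': 0 postings
'the': 1 postings
'run': 2 postings
Total = 2 + 0 + 1 + 0 + 1 + 2 = 6

6


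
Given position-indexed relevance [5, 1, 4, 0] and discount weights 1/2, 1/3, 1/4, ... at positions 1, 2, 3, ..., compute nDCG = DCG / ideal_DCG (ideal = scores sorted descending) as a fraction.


Position discount weights w_i = 1/(i+1) for i=1..4:
Weights = [1/2, 1/3, 1/4, 1/5]
Actual relevance: [5, 1, 4, 0]
DCG = 5/2 + 1/3 + 4/4 + 0/5 = 23/6
Ideal relevance (sorted desc): [5, 4, 1, 0]
Ideal DCG = 5/2 + 4/3 + 1/4 + 0/5 = 49/12
nDCG = DCG / ideal_DCG = 23/6 / 49/12 = 46/49

46/49


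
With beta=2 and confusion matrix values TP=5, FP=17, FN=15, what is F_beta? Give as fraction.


P = TP/(TP+FP) = 5/22 = 5/22
R = TP/(TP+FN) = 5/20 = 1/4
beta^2 = 2^2 = 4
(1 + beta^2) = 5
Numerator = (1+beta^2)*P*R = 25/88
Denominator = beta^2*P + R = 10/11 + 1/4 = 51/44
F_beta = 25/102

25/102


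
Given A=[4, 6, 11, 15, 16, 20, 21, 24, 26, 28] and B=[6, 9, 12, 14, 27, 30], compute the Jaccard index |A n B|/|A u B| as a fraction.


A intersect B = [6]
|A intersect B| = 1
A union B = [4, 6, 9, 11, 12, 14, 15, 16, 20, 21, 24, 26, 27, 28, 30]
|A union B| = 15
Jaccard = 1/15 = 1/15

1/15


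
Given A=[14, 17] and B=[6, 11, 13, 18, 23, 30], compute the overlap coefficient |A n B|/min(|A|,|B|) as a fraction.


A intersect B = []
|A intersect B| = 0
min(|A|, |B|) = min(2, 6) = 2
Overlap = 0 / 2 = 0

0


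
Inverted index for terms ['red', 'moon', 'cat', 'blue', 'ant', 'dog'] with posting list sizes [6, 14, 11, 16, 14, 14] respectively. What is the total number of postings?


Summing posting list sizes:
'red': 6 postings
'moon': 14 postings
'cat': 11 postings
'blue': 16 postings
'ant': 14 postings
'dog': 14 postings
Total = 6 + 14 + 11 + 16 + 14 + 14 = 75

75


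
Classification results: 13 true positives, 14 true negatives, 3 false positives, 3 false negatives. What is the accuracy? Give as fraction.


Accuracy = (TP + TN) / (TP + TN + FP + FN)
TP + TN = 13 + 14 = 27
Total = 13 + 14 + 3 + 3 = 33
Accuracy = 27 / 33 = 9/11

9/11


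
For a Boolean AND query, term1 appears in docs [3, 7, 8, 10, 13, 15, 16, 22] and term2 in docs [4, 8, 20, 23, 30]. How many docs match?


Boolean AND: find intersection of posting lists
term1 docs: [3, 7, 8, 10, 13, 15, 16, 22]
term2 docs: [4, 8, 20, 23, 30]
Intersection: [8]
|intersection| = 1

1


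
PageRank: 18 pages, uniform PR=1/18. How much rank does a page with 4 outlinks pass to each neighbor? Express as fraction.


Initial PR = 1/18 = 1/18
Outlinks = 4
Contribution per link = PR / outlinks
= 1/18 / 4
= 1/72

1/72


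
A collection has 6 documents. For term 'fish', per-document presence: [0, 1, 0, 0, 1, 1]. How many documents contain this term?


Checking each document for 'fish':
Doc 1: absent
Doc 2: present
Doc 3: absent
Doc 4: absent
Doc 5: present
Doc 6: present
df = sum of presences = 0 + 1 + 0 + 0 + 1 + 1 = 3

3


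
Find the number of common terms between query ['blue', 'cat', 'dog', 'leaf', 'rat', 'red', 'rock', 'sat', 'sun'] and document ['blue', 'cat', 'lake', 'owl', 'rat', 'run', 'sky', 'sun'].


Query terms: ['blue', 'cat', 'dog', 'leaf', 'rat', 'red', 'rock', 'sat', 'sun']
Document terms: ['blue', 'cat', 'lake', 'owl', 'rat', 'run', 'sky', 'sun']
Common terms: ['blue', 'cat', 'rat', 'sun']
Overlap count = 4

4


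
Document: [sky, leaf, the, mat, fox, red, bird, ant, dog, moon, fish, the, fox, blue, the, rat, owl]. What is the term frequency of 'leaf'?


Document has 17 words
Scanning for 'leaf':
Found at positions: [1]
Count = 1

1


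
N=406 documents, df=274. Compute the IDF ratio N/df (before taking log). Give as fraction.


IDF ratio = N / df
= 406 / 274
= 203/137

203/137


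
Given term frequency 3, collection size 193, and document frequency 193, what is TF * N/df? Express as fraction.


TF * (N/df)
= 3 * (193/193)
= 3 * 1
= 3

3


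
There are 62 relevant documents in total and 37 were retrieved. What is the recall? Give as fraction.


Recall = retrieved_relevant / total_relevant
= 37 / 62
= 37 / (37 + 25)
= 37/62

37/62


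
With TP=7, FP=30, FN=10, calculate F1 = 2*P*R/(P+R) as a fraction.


F1 = 2 * P * R / (P + R)
P = TP/(TP+FP) = 7/37 = 7/37
R = TP/(TP+FN) = 7/17 = 7/17
2 * P * R = 2 * 7/37 * 7/17 = 98/629
P + R = 7/37 + 7/17 = 378/629
F1 = 98/629 / 378/629 = 7/27

7/27


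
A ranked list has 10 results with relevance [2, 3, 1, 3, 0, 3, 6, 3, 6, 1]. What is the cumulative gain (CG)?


Cumulative Gain = sum of relevance scores
Position 1: rel=2, running sum=2
Position 2: rel=3, running sum=5
Position 3: rel=1, running sum=6
Position 4: rel=3, running sum=9
Position 5: rel=0, running sum=9
Position 6: rel=3, running sum=12
Position 7: rel=6, running sum=18
Position 8: rel=3, running sum=21
Position 9: rel=6, running sum=27
Position 10: rel=1, running sum=28
CG = 28

28


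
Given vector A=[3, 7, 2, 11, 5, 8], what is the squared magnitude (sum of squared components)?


|A|^2 = sum of squared components
A[0]^2 = 3^2 = 9
A[1]^2 = 7^2 = 49
A[2]^2 = 2^2 = 4
A[3]^2 = 11^2 = 121
A[4]^2 = 5^2 = 25
A[5]^2 = 8^2 = 64
Sum = 9 + 49 + 4 + 121 + 25 + 64 = 272

272


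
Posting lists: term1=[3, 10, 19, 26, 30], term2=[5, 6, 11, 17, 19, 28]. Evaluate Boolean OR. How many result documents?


Boolean OR: find union of posting lists
term1 docs: [3, 10, 19, 26, 30]
term2 docs: [5, 6, 11, 17, 19, 28]
Union: [3, 5, 6, 10, 11, 17, 19, 26, 28, 30]
|union| = 10

10


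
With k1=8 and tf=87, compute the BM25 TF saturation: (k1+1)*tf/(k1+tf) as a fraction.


BM25 TF component = (k1+1)*tf / (k1+tf)
k1 = 8, tf = 87
Numerator = (8+1)*87 = 783
Denominator = 8 + 87 = 95
= 783/95 = 783/95

783/95


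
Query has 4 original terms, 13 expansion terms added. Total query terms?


Original terms: 4
Expansion terms: 13
Total = 4 + 13 = 17

17


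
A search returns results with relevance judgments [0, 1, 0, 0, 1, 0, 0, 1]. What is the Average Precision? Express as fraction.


Computing P@k for each relevant position:
Position 1: not relevant
Position 2: relevant, P@2 = 1/2 = 1/2
Position 3: not relevant
Position 4: not relevant
Position 5: relevant, P@5 = 2/5 = 2/5
Position 6: not relevant
Position 7: not relevant
Position 8: relevant, P@8 = 3/8 = 3/8
Sum of P@k = 1/2 + 2/5 + 3/8 = 51/40
AP = 51/40 / 3 = 17/40

17/40


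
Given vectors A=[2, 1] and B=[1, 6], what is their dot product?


Dot product = sum of element-wise products
A[0]*B[0] = 2*1 = 2
A[1]*B[1] = 1*6 = 6
Sum = 2 + 6 = 8

8


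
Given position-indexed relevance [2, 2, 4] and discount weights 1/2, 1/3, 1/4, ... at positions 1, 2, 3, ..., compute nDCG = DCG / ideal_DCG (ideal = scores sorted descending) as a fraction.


Position discount weights w_i = 1/(i+1) for i=1..3:
Weights = [1/2, 1/3, 1/4]
Actual relevance: [2, 2, 4]
DCG = 2/2 + 2/3 + 4/4 = 8/3
Ideal relevance (sorted desc): [4, 2, 2]
Ideal DCG = 4/2 + 2/3 + 2/4 = 19/6
nDCG = DCG / ideal_DCG = 8/3 / 19/6 = 16/19

16/19


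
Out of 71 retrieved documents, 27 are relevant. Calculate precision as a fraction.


Precision = relevant_retrieved / total_retrieved
= 27 / 71
= 27 / (27 + 44)
= 27/71

27/71


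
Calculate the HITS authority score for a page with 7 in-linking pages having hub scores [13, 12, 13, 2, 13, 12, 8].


Authority = sum of hub scores of in-linkers
In-link 1: hub score = 13
In-link 2: hub score = 12
In-link 3: hub score = 13
In-link 4: hub score = 2
In-link 5: hub score = 13
In-link 6: hub score = 12
In-link 7: hub score = 8
Authority = 13 + 12 + 13 + 2 + 13 + 12 + 8 = 73

73


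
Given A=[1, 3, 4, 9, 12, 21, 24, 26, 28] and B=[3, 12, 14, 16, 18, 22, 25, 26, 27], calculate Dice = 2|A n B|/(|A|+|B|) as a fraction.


A intersect B = [3, 12, 26]
|A intersect B| = 3
|A| = 9, |B| = 9
Dice = 2*3 / (9+9)
= 6 / 18 = 1/3

1/3


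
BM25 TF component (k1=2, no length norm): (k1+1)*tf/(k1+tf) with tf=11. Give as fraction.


BM25 TF component = (k1+1)*tf / (k1+tf)
k1 = 2, tf = 11
Numerator = (2+1)*11 = 33
Denominator = 2 + 11 = 13
= 33/13 = 33/13

33/13


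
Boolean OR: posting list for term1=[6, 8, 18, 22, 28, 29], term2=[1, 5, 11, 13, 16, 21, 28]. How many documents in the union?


Boolean OR: find union of posting lists
term1 docs: [6, 8, 18, 22, 28, 29]
term2 docs: [1, 5, 11, 13, 16, 21, 28]
Union: [1, 5, 6, 8, 11, 13, 16, 18, 21, 22, 28, 29]
|union| = 12

12


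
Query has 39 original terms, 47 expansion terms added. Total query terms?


Original terms: 39
Expansion terms: 47
Total = 39 + 47 = 86

86


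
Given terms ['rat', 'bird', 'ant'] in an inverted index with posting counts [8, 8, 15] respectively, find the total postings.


Summing posting list sizes:
'rat': 8 postings
'bird': 8 postings
'ant': 15 postings
Total = 8 + 8 + 15 = 31

31


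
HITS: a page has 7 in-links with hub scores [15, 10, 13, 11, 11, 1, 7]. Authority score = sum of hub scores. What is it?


Authority = sum of hub scores of in-linkers
In-link 1: hub score = 15
In-link 2: hub score = 10
In-link 3: hub score = 13
In-link 4: hub score = 11
In-link 5: hub score = 11
In-link 6: hub score = 1
In-link 7: hub score = 7
Authority = 15 + 10 + 13 + 11 + 11 + 1 + 7 = 68

68


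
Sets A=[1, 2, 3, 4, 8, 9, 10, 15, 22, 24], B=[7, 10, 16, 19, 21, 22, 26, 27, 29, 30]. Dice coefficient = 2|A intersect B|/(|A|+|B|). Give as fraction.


A intersect B = [10, 22]
|A intersect B| = 2
|A| = 10, |B| = 10
Dice = 2*2 / (10+10)
= 4 / 20 = 1/5

1/5


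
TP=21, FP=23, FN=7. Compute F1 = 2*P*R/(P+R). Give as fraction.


F1 = 2 * P * R / (P + R)
P = TP/(TP+FP) = 21/44 = 21/44
R = TP/(TP+FN) = 21/28 = 3/4
2 * P * R = 2 * 21/44 * 3/4 = 63/88
P + R = 21/44 + 3/4 = 27/22
F1 = 63/88 / 27/22 = 7/12

7/12


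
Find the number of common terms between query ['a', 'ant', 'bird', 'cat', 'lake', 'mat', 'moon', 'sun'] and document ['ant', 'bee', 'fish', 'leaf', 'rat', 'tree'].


Query terms: ['a', 'ant', 'bird', 'cat', 'lake', 'mat', 'moon', 'sun']
Document terms: ['ant', 'bee', 'fish', 'leaf', 'rat', 'tree']
Common terms: ['ant']
Overlap count = 1

1


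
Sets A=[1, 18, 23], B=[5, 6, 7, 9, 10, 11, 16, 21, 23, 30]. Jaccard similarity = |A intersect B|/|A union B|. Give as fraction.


A intersect B = [23]
|A intersect B| = 1
A union B = [1, 5, 6, 7, 9, 10, 11, 16, 18, 21, 23, 30]
|A union B| = 12
Jaccard = 1/12 = 1/12

1/12


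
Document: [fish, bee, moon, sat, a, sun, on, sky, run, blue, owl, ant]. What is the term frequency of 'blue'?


Document has 12 words
Scanning for 'blue':
Found at positions: [9]
Count = 1

1


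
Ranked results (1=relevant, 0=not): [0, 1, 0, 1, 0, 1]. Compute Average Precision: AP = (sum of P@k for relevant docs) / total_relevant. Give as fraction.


Computing P@k for each relevant position:
Position 1: not relevant
Position 2: relevant, P@2 = 1/2 = 1/2
Position 3: not relevant
Position 4: relevant, P@4 = 2/4 = 1/2
Position 5: not relevant
Position 6: relevant, P@6 = 3/6 = 1/2
Sum of P@k = 1/2 + 1/2 + 1/2 = 3/2
AP = 3/2 / 3 = 1/2

1/2


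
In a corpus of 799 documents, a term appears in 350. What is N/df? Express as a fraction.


IDF ratio = N / df
= 799 / 350
= 799/350

799/350


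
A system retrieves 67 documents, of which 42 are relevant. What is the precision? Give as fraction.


Precision = relevant_retrieved / total_retrieved
= 42 / 67
= 42 / (42 + 25)
= 42/67

42/67


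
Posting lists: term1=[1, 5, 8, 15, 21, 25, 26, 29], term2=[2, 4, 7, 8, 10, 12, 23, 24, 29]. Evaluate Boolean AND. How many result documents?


Boolean AND: find intersection of posting lists
term1 docs: [1, 5, 8, 15, 21, 25, 26, 29]
term2 docs: [2, 4, 7, 8, 10, 12, 23, 24, 29]
Intersection: [8, 29]
|intersection| = 2

2


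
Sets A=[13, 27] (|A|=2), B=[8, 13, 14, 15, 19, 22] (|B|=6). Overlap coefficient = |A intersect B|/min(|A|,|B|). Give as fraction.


A intersect B = [13]
|A intersect B| = 1
min(|A|, |B|) = min(2, 6) = 2
Overlap = 1 / 2 = 1/2

1/2


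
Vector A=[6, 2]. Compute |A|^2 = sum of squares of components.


|A|^2 = sum of squared components
A[0]^2 = 6^2 = 36
A[1]^2 = 2^2 = 4
Sum = 36 + 4 = 40

40


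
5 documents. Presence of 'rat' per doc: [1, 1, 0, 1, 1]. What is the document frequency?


Checking each document for 'rat':
Doc 1: present
Doc 2: present
Doc 3: absent
Doc 4: present
Doc 5: present
df = sum of presences = 1 + 1 + 0 + 1 + 1 = 4

4


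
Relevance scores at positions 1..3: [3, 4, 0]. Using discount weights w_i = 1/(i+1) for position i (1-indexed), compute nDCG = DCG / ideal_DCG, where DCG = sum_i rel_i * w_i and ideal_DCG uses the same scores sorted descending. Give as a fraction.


Position discount weights w_i = 1/(i+1) for i=1..3:
Weights = [1/2, 1/3, 1/4]
Actual relevance: [3, 4, 0]
DCG = 3/2 + 4/3 + 0/4 = 17/6
Ideal relevance (sorted desc): [4, 3, 0]
Ideal DCG = 4/2 + 3/3 + 0/4 = 3
nDCG = DCG / ideal_DCG = 17/6 / 3 = 17/18

17/18


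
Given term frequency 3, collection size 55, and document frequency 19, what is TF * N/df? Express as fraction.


TF * (N/df)
= 3 * (55/19)
= 3 * 55/19
= 165/19

165/19


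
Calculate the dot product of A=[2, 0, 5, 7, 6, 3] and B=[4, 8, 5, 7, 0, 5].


Dot product = sum of element-wise products
A[0]*B[0] = 2*4 = 8
A[1]*B[1] = 0*8 = 0
A[2]*B[2] = 5*5 = 25
A[3]*B[3] = 7*7 = 49
A[4]*B[4] = 6*0 = 0
A[5]*B[5] = 3*5 = 15
Sum = 8 + 0 + 25 + 49 + 0 + 15 = 97

97


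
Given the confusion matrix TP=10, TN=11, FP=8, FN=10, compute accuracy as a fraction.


Accuracy = (TP + TN) / (TP + TN + FP + FN)
TP + TN = 10 + 11 = 21
Total = 10 + 11 + 8 + 10 = 39
Accuracy = 21 / 39 = 7/13

7/13


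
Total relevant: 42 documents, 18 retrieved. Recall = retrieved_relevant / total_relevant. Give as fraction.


Recall = retrieved_relevant / total_relevant
= 18 / 42
= 18 / (18 + 24)
= 3/7

3/7


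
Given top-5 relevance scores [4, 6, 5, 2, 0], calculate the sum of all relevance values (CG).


Cumulative Gain = sum of relevance scores
Position 1: rel=4, running sum=4
Position 2: rel=6, running sum=10
Position 3: rel=5, running sum=15
Position 4: rel=2, running sum=17
Position 5: rel=0, running sum=17
CG = 17

17


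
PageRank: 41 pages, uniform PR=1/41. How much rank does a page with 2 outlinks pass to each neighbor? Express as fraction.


Initial PR = 1/41 = 1/41
Outlinks = 2
Contribution per link = PR / outlinks
= 1/41 / 2
= 1/82

1/82


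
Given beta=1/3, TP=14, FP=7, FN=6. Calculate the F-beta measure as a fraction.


P = TP/(TP+FP) = 14/21 = 2/3
R = TP/(TP+FN) = 14/20 = 7/10
beta^2 = 1/3^2 = 1/9
(1 + beta^2) = 10/9
Numerator = (1+beta^2)*P*R = 14/27
Denominator = beta^2*P + R = 2/27 + 7/10 = 209/270
F_beta = 140/209

140/209


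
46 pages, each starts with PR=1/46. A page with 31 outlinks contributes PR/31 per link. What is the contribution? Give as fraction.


Initial PR = 1/46 = 1/46
Outlinks = 31
Contribution per link = PR / outlinks
= 1/46 / 31
= 1/1426

1/1426


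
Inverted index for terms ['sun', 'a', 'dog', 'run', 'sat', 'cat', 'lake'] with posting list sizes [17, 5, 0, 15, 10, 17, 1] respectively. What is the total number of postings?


Summing posting list sizes:
'sun': 17 postings
'a': 5 postings
'dog': 0 postings
'run': 15 postings
'sat': 10 postings
'cat': 17 postings
'lake': 1 postings
Total = 17 + 5 + 0 + 15 + 10 + 17 + 1 = 65

65


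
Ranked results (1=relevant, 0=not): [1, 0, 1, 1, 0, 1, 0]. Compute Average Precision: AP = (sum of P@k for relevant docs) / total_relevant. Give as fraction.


Computing P@k for each relevant position:
Position 1: relevant, P@1 = 1/1 = 1
Position 2: not relevant
Position 3: relevant, P@3 = 2/3 = 2/3
Position 4: relevant, P@4 = 3/4 = 3/4
Position 5: not relevant
Position 6: relevant, P@6 = 4/6 = 2/3
Position 7: not relevant
Sum of P@k = 1 + 2/3 + 3/4 + 2/3 = 37/12
AP = 37/12 / 4 = 37/48

37/48


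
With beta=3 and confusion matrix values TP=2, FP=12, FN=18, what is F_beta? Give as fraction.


P = TP/(TP+FP) = 2/14 = 1/7
R = TP/(TP+FN) = 2/20 = 1/10
beta^2 = 3^2 = 9
(1 + beta^2) = 10
Numerator = (1+beta^2)*P*R = 1/7
Denominator = beta^2*P + R = 9/7 + 1/10 = 97/70
F_beta = 10/97

10/97


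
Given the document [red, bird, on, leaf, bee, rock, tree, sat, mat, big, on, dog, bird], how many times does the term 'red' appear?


Document has 13 words
Scanning for 'red':
Found at positions: [0]
Count = 1

1


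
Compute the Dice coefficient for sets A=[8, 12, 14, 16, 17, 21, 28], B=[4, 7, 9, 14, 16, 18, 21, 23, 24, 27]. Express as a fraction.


A intersect B = [14, 16, 21]
|A intersect B| = 3
|A| = 7, |B| = 10
Dice = 2*3 / (7+10)
= 6 / 17 = 6/17

6/17


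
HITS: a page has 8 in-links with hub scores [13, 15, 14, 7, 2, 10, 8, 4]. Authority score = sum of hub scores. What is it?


Authority = sum of hub scores of in-linkers
In-link 1: hub score = 13
In-link 2: hub score = 15
In-link 3: hub score = 14
In-link 4: hub score = 7
In-link 5: hub score = 2
In-link 6: hub score = 10
In-link 7: hub score = 8
In-link 8: hub score = 4
Authority = 13 + 15 + 14 + 7 + 2 + 10 + 8 + 4 = 73

73


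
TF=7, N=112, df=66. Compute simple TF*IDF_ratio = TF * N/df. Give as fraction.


TF * (N/df)
= 7 * (112/66)
= 7 * 56/33
= 392/33

392/33


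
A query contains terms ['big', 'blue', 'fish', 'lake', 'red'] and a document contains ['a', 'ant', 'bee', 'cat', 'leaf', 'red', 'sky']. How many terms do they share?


Query terms: ['big', 'blue', 'fish', 'lake', 'red']
Document terms: ['a', 'ant', 'bee', 'cat', 'leaf', 'red', 'sky']
Common terms: ['red']
Overlap count = 1

1


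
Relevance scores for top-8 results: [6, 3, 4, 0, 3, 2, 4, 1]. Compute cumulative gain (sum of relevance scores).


Cumulative Gain = sum of relevance scores
Position 1: rel=6, running sum=6
Position 2: rel=3, running sum=9
Position 3: rel=4, running sum=13
Position 4: rel=0, running sum=13
Position 5: rel=3, running sum=16
Position 6: rel=2, running sum=18
Position 7: rel=4, running sum=22
Position 8: rel=1, running sum=23
CG = 23

23


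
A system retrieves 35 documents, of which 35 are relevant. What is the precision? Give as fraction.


Precision = relevant_retrieved / total_retrieved
= 35 / 35
= 35 / (35 + 0)
= 1

1


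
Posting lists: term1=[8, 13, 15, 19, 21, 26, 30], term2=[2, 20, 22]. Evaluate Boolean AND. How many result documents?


Boolean AND: find intersection of posting lists
term1 docs: [8, 13, 15, 19, 21, 26, 30]
term2 docs: [2, 20, 22]
Intersection: []
|intersection| = 0

0


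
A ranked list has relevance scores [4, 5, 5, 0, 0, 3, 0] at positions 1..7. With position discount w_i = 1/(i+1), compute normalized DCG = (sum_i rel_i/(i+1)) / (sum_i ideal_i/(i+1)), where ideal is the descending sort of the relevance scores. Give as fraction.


Position discount weights w_i = 1/(i+1) for i=1..7:
Weights = [1/2, 1/3, 1/4, 1/5, 1/6, 1/7, 1/8]
Actual relevance: [4, 5, 5, 0, 0, 3, 0]
DCG = 4/2 + 5/3 + 5/4 + 0/5 + 0/6 + 3/7 + 0/8 = 449/84
Ideal relevance (sorted desc): [5, 5, 4, 3, 0, 0, 0]
Ideal DCG = 5/2 + 5/3 + 4/4 + 3/5 + 0/6 + 0/7 + 0/8 = 173/30
nDCG = DCG / ideal_DCG = 449/84 / 173/30 = 2245/2422

2245/2422


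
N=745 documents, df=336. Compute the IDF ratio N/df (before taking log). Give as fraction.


IDF ratio = N / df
= 745 / 336
= 745/336

745/336


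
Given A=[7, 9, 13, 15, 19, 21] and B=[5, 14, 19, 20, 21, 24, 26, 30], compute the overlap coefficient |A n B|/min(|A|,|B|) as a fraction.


A intersect B = [19, 21]
|A intersect B| = 2
min(|A|, |B|) = min(6, 8) = 6
Overlap = 2 / 6 = 1/3

1/3


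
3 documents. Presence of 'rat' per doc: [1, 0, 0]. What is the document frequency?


Checking each document for 'rat':
Doc 1: present
Doc 2: absent
Doc 3: absent
df = sum of presences = 1 + 0 + 0 = 1

1


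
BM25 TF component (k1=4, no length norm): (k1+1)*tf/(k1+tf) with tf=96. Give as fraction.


BM25 TF component = (k1+1)*tf / (k1+tf)
k1 = 4, tf = 96
Numerator = (4+1)*96 = 480
Denominator = 4 + 96 = 100
= 480/100 = 24/5

24/5


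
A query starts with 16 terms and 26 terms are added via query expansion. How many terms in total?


Original terms: 16
Expansion terms: 26
Total = 16 + 26 = 42

42


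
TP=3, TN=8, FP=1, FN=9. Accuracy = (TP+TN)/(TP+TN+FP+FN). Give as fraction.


Accuracy = (TP + TN) / (TP + TN + FP + FN)
TP + TN = 3 + 8 = 11
Total = 3 + 8 + 1 + 9 = 21
Accuracy = 11 / 21 = 11/21

11/21


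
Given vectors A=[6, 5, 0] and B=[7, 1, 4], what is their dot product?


Dot product = sum of element-wise products
A[0]*B[0] = 6*7 = 42
A[1]*B[1] = 5*1 = 5
A[2]*B[2] = 0*4 = 0
Sum = 42 + 5 + 0 = 47

47


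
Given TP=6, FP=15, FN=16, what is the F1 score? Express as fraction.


F1 = 2 * P * R / (P + R)
P = TP/(TP+FP) = 6/21 = 2/7
R = TP/(TP+FN) = 6/22 = 3/11
2 * P * R = 2 * 2/7 * 3/11 = 12/77
P + R = 2/7 + 3/11 = 43/77
F1 = 12/77 / 43/77 = 12/43

12/43


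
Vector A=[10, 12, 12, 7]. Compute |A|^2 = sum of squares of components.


|A|^2 = sum of squared components
A[0]^2 = 10^2 = 100
A[1]^2 = 12^2 = 144
A[2]^2 = 12^2 = 144
A[3]^2 = 7^2 = 49
Sum = 100 + 144 + 144 + 49 = 437

437


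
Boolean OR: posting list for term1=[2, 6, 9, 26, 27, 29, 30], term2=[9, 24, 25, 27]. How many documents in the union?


Boolean OR: find union of posting lists
term1 docs: [2, 6, 9, 26, 27, 29, 30]
term2 docs: [9, 24, 25, 27]
Union: [2, 6, 9, 24, 25, 26, 27, 29, 30]
|union| = 9

9


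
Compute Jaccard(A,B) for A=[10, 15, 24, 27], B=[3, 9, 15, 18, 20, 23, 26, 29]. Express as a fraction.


A intersect B = [15]
|A intersect B| = 1
A union B = [3, 9, 10, 15, 18, 20, 23, 24, 26, 27, 29]
|A union B| = 11
Jaccard = 1/11 = 1/11

1/11


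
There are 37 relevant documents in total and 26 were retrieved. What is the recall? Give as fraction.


Recall = retrieved_relevant / total_relevant
= 26 / 37
= 26 / (26 + 11)
= 26/37

26/37


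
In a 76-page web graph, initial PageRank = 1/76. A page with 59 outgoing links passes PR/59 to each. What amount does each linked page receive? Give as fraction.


Initial PR = 1/76 = 1/76
Outlinks = 59
Contribution per link = PR / outlinks
= 1/76 / 59
= 1/4484

1/4484


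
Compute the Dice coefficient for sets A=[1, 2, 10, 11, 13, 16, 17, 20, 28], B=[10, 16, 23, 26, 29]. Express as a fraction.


A intersect B = [10, 16]
|A intersect B| = 2
|A| = 9, |B| = 5
Dice = 2*2 / (9+5)
= 4 / 14 = 2/7

2/7


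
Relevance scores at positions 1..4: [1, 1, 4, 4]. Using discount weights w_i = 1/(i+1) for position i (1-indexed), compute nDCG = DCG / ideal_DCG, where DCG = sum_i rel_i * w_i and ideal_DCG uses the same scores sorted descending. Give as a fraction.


Position discount weights w_i = 1/(i+1) for i=1..4:
Weights = [1/2, 1/3, 1/4, 1/5]
Actual relevance: [1, 1, 4, 4]
DCG = 1/2 + 1/3 + 4/4 + 4/5 = 79/30
Ideal relevance (sorted desc): [4, 4, 1, 1]
Ideal DCG = 4/2 + 4/3 + 1/4 + 1/5 = 227/60
nDCG = DCG / ideal_DCG = 79/30 / 227/60 = 158/227

158/227


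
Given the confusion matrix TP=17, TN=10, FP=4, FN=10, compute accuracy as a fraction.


Accuracy = (TP + TN) / (TP + TN + FP + FN)
TP + TN = 17 + 10 = 27
Total = 17 + 10 + 4 + 10 = 41
Accuracy = 27 / 41 = 27/41

27/41


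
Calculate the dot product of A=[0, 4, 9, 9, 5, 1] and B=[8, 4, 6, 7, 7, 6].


Dot product = sum of element-wise products
A[0]*B[0] = 0*8 = 0
A[1]*B[1] = 4*4 = 16
A[2]*B[2] = 9*6 = 54
A[3]*B[3] = 9*7 = 63
A[4]*B[4] = 5*7 = 35
A[5]*B[5] = 1*6 = 6
Sum = 0 + 16 + 54 + 63 + 35 + 6 = 174

174


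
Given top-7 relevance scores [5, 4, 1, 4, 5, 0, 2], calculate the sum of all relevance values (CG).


Cumulative Gain = sum of relevance scores
Position 1: rel=5, running sum=5
Position 2: rel=4, running sum=9
Position 3: rel=1, running sum=10
Position 4: rel=4, running sum=14
Position 5: rel=5, running sum=19
Position 6: rel=0, running sum=19
Position 7: rel=2, running sum=21
CG = 21

21


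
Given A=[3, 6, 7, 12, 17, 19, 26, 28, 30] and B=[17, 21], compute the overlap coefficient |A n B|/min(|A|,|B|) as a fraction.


A intersect B = [17]
|A intersect B| = 1
min(|A|, |B|) = min(9, 2) = 2
Overlap = 1 / 2 = 1/2

1/2


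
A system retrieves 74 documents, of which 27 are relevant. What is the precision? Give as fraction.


Precision = relevant_retrieved / total_retrieved
= 27 / 74
= 27 / (27 + 47)
= 27/74

27/74


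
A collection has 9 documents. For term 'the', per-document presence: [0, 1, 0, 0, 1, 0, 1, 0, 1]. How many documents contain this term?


Checking each document for 'the':
Doc 1: absent
Doc 2: present
Doc 3: absent
Doc 4: absent
Doc 5: present
Doc 6: absent
Doc 7: present
Doc 8: absent
Doc 9: present
df = sum of presences = 0 + 1 + 0 + 0 + 1 + 0 + 1 + 0 + 1 = 4

4


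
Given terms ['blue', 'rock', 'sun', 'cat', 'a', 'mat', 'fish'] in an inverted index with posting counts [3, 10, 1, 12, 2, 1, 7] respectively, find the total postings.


Summing posting list sizes:
'blue': 3 postings
'rock': 10 postings
'sun': 1 postings
'cat': 12 postings
'a': 2 postings
'mat': 1 postings
'fish': 7 postings
Total = 3 + 10 + 1 + 12 + 2 + 1 + 7 = 36

36


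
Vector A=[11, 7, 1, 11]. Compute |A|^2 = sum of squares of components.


|A|^2 = sum of squared components
A[0]^2 = 11^2 = 121
A[1]^2 = 7^2 = 49
A[2]^2 = 1^2 = 1
A[3]^2 = 11^2 = 121
Sum = 121 + 49 + 1 + 121 = 292

292


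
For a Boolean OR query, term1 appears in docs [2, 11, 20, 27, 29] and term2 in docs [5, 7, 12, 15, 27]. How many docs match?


Boolean OR: find union of posting lists
term1 docs: [2, 11, 20, 27, 29]
term2 docs: [5, 7, 12, 15, 27]
Union: [2, 5, 7, 11, 12, 15, 20, 27, 29]
|union| = 9

9


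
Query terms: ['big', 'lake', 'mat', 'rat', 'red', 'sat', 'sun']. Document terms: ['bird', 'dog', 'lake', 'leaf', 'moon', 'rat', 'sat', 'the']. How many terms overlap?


Query terms: ['big', 'lake', 'mat', 'rat', 'red', 'sat', 'sun']
Document terms: ['bird', 'dog', 'lake', 'leaf', 'moon', 'rat', 'sat', 'the']
Common terms: ['lake', 'rat', 'sat']
Overlap count = 3

3


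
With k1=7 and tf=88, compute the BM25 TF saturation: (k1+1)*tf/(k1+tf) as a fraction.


BM25 TF component = (k1+1)*tf / (k1+tf)
k1 = 7, tf = 88
Numerator = (7+1)*88 = 704
Denominator = 7 + 88 = 95
= 704/95 = 704/95

704/95


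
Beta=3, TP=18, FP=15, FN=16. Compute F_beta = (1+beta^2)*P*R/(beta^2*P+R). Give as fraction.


P = TP/(TP+FP) = 18/33 = 6/11
R = TP/(TP+FN) = 18/34 = 9/17
beta^2 = 3^2 = 9
(1 + beta^2) = 10
Numerator = (1+beta^2)*P*R = 540/187
Denominator = beta^2*P + R = 54/11 + 9/17 = 1017/187
F_beta = 60/113

60/113


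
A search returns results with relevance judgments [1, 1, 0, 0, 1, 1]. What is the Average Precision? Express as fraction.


Computing P@k for each relevant position:
Position 1: relevant, P@1 = 1/1 = 1
Position 2: relevant, P@2 = 2/2 = 1
Position 3: not relevant
Position 4: not relevant
Position 5: relevant, P@5 = 3/5 = 3/5
Position 6: relevant, P@6 = 4/6 = 2/3
Sum of P@k = 1 + 1 + 3/5 + 2/3 = 49/15
AP = 49/15 / 4 = 49/60

49/60


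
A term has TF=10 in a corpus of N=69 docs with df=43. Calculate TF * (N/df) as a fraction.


TF * (N/df)
= 10 * (69/43)
= 10 * 69/43
= 690/43

690/43


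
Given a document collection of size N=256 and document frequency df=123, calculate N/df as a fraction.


IDF ratio = N / df
= 256 / 123
= 256/123

256/123


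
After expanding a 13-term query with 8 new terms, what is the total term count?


Original terms: 13
Expansion terms: 8
Total = 13 + 8 = 21

21
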